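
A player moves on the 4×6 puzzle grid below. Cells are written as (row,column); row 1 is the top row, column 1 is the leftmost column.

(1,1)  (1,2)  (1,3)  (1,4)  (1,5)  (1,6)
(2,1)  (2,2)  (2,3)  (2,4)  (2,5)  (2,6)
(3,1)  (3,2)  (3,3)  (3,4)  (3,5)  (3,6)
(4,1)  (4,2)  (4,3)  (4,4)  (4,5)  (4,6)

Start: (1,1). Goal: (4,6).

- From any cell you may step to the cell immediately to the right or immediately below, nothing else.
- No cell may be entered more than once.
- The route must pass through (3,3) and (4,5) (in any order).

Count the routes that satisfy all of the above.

A right/down-only route from (1,1) to (4,6) makes exactly 3 down-moves and 5 right-moves in some order.
With no other constraints that would be C(8,3) = 56 routes.
A monotone route can only reach the required cells in the order (3,3), (4,5), so split there and multiply the segment counts: (1,1)→(3,3): 6; (3,3)→(4,5): 3; (4,5)→(4,6): 1; product = 18.
That gives 18 routes.

18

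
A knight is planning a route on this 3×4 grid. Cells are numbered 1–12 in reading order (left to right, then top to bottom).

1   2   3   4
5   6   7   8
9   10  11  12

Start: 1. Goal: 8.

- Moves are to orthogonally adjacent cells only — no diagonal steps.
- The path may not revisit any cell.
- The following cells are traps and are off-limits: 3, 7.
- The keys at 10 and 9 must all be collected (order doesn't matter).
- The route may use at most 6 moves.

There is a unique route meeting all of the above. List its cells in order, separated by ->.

Any route must reach 10 and 9 and still end at 8 within 6 moves, so the order of the required stops is forced.
Route from 1: down 2 to 9, right 3 to 12, up 1 to 8 — 6 moves in all.
Check: all required cells visited; 6 ≤ 6 moves.

1 -> 5 -> 9 -> 10 -> 11 -> 12 -> 8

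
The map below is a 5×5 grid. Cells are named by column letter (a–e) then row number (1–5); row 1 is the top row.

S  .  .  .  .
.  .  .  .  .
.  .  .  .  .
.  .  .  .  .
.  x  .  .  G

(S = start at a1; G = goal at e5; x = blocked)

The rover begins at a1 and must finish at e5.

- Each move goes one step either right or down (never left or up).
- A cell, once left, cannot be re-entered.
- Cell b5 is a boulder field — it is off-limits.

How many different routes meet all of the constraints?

A right/down-only route from a1 to e5 makes exactly 4 down-moves and 4 right-moves in some order.
With no other constraints that would be C(8,4) = 70 routes.
Subtract routes through each blocked cell (inclusion–exclusion for overlaps): − through b5: 5 → 65.
That gives 65 routes.

65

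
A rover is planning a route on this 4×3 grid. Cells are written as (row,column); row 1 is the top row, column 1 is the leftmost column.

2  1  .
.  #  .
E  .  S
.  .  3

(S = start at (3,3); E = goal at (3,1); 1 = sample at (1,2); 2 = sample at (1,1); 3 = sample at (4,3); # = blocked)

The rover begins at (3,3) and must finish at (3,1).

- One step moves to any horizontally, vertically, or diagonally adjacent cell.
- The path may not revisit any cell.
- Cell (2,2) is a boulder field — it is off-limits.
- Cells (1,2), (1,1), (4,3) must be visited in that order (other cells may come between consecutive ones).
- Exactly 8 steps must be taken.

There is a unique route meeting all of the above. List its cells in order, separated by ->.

The waypoints must appear in the order (1,2), (1,1), (4,3), with no cell reused.
Route from (3,3): up 1 to (2,3), up-left 1 to (1,2), left 1 to (1,1), down 1 to (2,1), down-right 2 to (4,3), left 1 to (4,2), up-left 1 to (3,1) — 8 moves in all.
Check: order respected (1 at step 2, 2 at step 3, 3 at step 6); 8 moves as required.

(3,3) -> (2,3) -> (1,2) -> (1,1) -> (2,1) -> (3,2) -> (4,3) -> (4,2) -> (3,1)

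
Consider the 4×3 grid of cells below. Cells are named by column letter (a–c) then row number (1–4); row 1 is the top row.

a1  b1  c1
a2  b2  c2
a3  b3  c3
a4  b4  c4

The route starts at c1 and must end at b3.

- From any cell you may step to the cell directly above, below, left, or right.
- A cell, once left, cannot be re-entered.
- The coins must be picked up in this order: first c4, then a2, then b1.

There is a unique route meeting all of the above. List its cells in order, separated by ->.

c1 -> c2 -> c3 -> c4 -> b4 -> a4 -> a3 -> a2 -> a1 -> b1 -> b2 -> b3

The waypoints must appear in the order c4, a2, b1, with no cell reused.
Route from c1: down 3 to c4, left 2 to a4, up 3 to a1, right 1 to b1, down 2 to b3 — 11 moves in all.
Check: order respected (c4 at step 3, a2 at step 7, b1 at step 9).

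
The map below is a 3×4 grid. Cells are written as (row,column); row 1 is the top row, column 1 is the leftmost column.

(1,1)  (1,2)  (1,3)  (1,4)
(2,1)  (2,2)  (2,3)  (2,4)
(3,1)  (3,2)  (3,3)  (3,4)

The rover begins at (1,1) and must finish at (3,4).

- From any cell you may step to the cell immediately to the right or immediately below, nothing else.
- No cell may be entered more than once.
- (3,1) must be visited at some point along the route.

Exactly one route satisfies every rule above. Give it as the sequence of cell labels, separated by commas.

(1,1), (2,1), (3,1), (3,2), (3,3), (3,4)

Moves only go right or down, so the column and row indices never decrease.
Route from (1,1): down 2 to (3,1), right 3 to (3,4) — 5 moves in all.
Check: all required cells visited.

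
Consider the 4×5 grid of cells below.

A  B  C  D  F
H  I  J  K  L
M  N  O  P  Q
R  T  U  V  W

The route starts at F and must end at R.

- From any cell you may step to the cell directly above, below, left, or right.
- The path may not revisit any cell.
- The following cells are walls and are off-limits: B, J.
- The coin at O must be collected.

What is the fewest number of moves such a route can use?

7

Any route passes through O somewhere between F and R. Summing Manhattan distances along the two legs (F → O → R) gives a lower bound of 4 + 3 = 7 moves.
A route of 7 moves achieves this: F → L → Q → P → O → U → T → R.
Since 7 matches the lower bound, it is optimal.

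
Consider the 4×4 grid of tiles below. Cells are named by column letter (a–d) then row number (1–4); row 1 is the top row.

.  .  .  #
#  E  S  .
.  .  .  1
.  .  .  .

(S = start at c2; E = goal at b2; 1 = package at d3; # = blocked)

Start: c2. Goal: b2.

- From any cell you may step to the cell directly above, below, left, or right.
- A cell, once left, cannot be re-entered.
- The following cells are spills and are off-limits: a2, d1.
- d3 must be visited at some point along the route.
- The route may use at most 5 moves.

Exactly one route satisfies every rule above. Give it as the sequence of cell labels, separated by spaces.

The budget equals the shortest possible length, so every move has to be on a shortest route through the required cells.
Route from c2: right to d2, down to d3, 2× left (reaching b3), up to b2 — 5 moves in all.
Check: all required cells visited; 5 ≤ 5 moves.

c2 d2 d3 c3 b3 b2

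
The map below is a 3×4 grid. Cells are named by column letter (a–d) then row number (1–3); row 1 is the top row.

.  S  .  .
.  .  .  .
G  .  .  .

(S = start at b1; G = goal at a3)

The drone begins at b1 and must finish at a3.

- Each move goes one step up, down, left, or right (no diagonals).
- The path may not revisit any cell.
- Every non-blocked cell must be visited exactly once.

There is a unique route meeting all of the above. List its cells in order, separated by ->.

b1 -> a1 -> a2 -> b2 -> c2 -> c1 -> d1 -> d2 -> d3 -> c3 -> b3 -> a3

Need to visit all 12 open cells exactly once, starting at b1 and ending at a3.
Cell d1 has only two open neighbours (d2 and c1), so the path must pass straight through it: one of those is the cell it's entered from and the other is where it exits.
Route from b1: left to a1, down to a2, 2× right (reaching c2), up to c1, right to d1, 2× down (reaching d3), 3× left (reaching a3) — 11 moves in all.
Check: all 12 open cells covered.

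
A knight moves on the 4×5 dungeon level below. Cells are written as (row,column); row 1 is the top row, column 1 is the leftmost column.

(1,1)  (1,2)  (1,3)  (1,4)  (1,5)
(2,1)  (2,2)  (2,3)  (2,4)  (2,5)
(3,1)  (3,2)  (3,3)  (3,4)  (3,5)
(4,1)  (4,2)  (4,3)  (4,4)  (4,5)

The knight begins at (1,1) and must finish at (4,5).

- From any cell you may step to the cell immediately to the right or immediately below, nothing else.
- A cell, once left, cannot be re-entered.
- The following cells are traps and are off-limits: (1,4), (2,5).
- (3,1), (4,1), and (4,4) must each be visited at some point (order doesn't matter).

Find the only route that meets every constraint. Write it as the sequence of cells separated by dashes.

Moves only go right or down, so the column and row indices never decrease.
Route from (1,1): 3× down (reaching (4,1)), 4× right (reaching (4,5)) — 7 moves in all.
Check: all required cells visited.

(1,1) - (2,1) - (3,1) - (4,1) - (4,2) - (4,3) - (4,4) - (4,5)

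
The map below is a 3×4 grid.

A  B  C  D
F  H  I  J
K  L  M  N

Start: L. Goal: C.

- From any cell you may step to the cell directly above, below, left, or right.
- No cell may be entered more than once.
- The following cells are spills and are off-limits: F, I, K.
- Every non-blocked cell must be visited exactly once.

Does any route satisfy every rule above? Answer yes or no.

Cell A has only one open neighbour but is neither the start nor the goal, so a Hamiltonian route would have to both enter and leave it through the same neighbour — impossible without revisiting.

no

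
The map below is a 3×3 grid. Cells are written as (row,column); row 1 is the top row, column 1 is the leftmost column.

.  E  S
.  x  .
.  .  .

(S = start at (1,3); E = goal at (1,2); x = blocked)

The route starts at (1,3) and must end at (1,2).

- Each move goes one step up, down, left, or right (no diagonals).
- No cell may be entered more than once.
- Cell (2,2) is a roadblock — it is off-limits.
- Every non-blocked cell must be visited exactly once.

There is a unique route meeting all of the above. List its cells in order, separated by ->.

(1,3) -> (2,3) -> (3,3) -> (3,2) -> (3,1) -> (2,1) -> (1,1) -> (1,2)

Need to visit all 8 open cells exactly once, starting at (1,3) and ending at (1,2).
Route from (1,3): 2× down (reaching (3,3)), 2× left (reaching (3,1)), 2× up (reaching (1,1)), right to (1,2) — 7 moves in all.
Check: all 8 open cells covered.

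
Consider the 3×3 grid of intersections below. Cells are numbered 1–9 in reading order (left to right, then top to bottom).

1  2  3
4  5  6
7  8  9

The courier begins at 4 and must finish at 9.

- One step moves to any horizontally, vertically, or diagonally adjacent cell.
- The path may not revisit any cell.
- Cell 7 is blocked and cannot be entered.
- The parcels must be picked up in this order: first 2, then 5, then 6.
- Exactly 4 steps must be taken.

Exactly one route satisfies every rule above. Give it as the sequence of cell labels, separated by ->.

The waypoints must appear in the order 2, 5, 6, with no cell reused.
Route from 4: up-right 1 to 2, down 1 to 5, right 1 to 6, down 1 to 9 — 4 moves in all.
Check: order respected (2 at step 1, 5 at step 2, 6 at step 3); 4 moves as required.

4 -> 2 -> 5 -> 6 -> 9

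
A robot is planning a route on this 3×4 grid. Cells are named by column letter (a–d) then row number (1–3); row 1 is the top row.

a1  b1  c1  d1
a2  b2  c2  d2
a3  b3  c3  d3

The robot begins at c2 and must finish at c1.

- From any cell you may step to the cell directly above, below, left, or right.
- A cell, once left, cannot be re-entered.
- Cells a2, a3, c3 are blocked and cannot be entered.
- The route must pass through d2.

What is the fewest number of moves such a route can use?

Any route passes through d2 somewhere between c2 and c1. Summing Manhattan distances along the two legs (c2 → d2 → c1) gives a lower bound of 1 + 2 = 3 moves.
A route of 3 moves achieves this: c2 → d2 → d1 → c1.
Since 3 matches the lower bound, it is optimal.

3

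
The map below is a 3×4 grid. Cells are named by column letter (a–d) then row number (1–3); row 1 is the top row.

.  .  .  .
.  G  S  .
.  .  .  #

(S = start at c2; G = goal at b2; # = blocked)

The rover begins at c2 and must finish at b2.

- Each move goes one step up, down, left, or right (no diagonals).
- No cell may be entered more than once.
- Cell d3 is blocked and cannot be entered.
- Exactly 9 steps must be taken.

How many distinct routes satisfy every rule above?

1

Need simple routes of exactly 9 moves from c2 to b2 (Manhattan distance 1, so 4 moves are spent on a detour and 4 undoing it).
Enumerating: c2 d2 d1 c1 b1 a1 a2 a3 b3 b2.
That gives 1 route.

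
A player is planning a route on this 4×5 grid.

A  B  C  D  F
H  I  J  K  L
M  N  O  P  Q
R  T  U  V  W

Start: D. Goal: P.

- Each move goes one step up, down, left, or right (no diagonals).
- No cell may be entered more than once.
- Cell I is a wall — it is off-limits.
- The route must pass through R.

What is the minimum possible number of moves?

10

Any route passes through R somewhere between D and P. Summing Manhattan distances along the two legs (D → R → P) gives a lower bound of 6 + 4 = 10 moves.
A route of 10 moves achieves this: D → K → J → O → N → M → R → T → U → V → P.
Since 10 matches the lower bound, it is optimal.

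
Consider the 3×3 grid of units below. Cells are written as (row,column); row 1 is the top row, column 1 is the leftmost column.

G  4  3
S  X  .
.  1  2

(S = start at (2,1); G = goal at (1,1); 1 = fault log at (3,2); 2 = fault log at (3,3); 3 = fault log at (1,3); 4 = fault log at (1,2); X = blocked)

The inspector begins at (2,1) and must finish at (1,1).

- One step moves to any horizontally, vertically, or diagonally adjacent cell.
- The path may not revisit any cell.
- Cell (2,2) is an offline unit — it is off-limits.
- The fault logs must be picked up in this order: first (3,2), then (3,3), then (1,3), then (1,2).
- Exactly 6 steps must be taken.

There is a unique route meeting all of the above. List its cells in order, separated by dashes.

The waypoints must appear in the order (3,2), (3,3), (1,3), (1,2), with no cell reused.
Route from (2,1): down-right 1 to (3,2), right 1 to (3,3), up 2 to (1,3), left 2 to (1,1) — 6 moves in all.
Check: order respected (1 at step 1, 2 at step 2, 3 at step 4, 4 at step 5); 6 moves as required.

(2,1) - (3,2) - (3,3) - (2,3) - (1,3) - (1,2) - (1,1)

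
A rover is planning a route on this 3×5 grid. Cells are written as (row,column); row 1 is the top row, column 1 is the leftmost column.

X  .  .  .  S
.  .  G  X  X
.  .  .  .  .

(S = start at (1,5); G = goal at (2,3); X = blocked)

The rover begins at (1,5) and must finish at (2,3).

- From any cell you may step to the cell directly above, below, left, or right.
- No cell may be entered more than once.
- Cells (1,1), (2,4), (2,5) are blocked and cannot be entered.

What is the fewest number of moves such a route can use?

The Manhattan distance from (1,5) to (2,3) is |1−2| + |5−3| = 3, so at least 3 moves are needed.
A route of 3 moves achieves this: (1,5) → (1,4) → (1,3) → (2,3).
Since 3 matches the lower bound, it is optimal.

3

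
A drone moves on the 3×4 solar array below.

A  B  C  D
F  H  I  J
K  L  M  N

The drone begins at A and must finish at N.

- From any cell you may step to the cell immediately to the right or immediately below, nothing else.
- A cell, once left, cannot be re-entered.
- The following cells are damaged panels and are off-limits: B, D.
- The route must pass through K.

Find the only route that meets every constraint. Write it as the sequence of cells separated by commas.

Moves only go right or down, so the column and row indices never decrease.
Route from A: down 2 to K, right 3 to N — 5 moves in all.
Check: all required cells visited.

A, F, K, L, M, N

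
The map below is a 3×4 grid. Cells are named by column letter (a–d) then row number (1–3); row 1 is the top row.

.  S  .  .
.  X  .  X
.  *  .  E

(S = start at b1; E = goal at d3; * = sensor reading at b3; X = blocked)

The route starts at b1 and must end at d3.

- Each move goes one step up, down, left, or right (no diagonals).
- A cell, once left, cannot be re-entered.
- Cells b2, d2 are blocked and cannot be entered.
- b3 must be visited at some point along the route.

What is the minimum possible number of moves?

6

Any route passes through b3 somewhere between b1 and d3. Summing Manhattan distances along the two legs (b1 → b3 → d3) gives a lower bound of 2 + 2 = 4 moves.
That bound ignores the blocked cells. Measuring each leg by the fewest moves that actually steer around them (b1→b3: 4; b3→d3: 2) raises the lower bound to 6.
A route of 6 moves exists: b1 → a1 → a2 → a3 → b3 → c3 → d3.
Since 6 matches that lower bound, it is optimal.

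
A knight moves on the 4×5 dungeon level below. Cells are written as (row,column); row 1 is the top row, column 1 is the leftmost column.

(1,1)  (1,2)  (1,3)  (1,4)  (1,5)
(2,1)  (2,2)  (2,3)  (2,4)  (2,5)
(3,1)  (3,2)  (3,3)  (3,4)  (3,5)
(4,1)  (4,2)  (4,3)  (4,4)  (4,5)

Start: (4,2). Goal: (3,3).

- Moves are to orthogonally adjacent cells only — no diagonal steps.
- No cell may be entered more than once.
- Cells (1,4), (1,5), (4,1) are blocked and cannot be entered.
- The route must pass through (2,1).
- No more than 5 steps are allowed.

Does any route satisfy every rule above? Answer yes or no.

no

Even ignoring the no-revisit rule, getting from (4,2) to (3,3) via (2,1) needs at least 3 + 3 = 6 moves (Manhattan distance per leg), which exceeds the 5-move limit.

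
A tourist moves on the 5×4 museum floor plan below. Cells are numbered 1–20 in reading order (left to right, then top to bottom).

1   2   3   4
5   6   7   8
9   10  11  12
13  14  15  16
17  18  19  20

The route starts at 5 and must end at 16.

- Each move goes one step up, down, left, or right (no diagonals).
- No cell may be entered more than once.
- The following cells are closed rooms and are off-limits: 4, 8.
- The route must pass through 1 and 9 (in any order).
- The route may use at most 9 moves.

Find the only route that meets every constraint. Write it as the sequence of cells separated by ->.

5 -> 1 -> 2 -> 6 -> 10 -> 9 -> 13 -> 14 -> 15 -> 16

Any route must reach 1 and 9 and still end at 16 within 9 moves, so the order of the required stops is forced.
Route from 5: up 1 to 1, right 1 to 2, down 2 to 10, left 1 to 9, down 1 to 13, right 3 to 16 — 9 moves in all.
Check: all required cells visited; 9 ≤ 9 moves.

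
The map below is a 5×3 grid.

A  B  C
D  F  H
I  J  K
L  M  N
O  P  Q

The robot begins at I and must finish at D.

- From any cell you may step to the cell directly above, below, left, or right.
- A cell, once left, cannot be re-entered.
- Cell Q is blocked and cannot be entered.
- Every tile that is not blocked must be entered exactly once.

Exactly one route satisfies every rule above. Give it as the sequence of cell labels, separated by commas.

I, L, O, P, M, N, K, J, F, H, C, B, A, D

Need to visit all 14 open cells exactly once, starting at I and ending at D.
Cell P has only two open neighbours (M and O), so the path must pass straight through it: one of those is the cell it's entered from and the other is where it exits.
Route from I: 2× down (reaching O), right to P, up to M, right to N, up to K, left to J, up to F, right to H, up to C, 2× left (reaching A), down to D — 13 moves in all.
Check: all 14 open cells covered.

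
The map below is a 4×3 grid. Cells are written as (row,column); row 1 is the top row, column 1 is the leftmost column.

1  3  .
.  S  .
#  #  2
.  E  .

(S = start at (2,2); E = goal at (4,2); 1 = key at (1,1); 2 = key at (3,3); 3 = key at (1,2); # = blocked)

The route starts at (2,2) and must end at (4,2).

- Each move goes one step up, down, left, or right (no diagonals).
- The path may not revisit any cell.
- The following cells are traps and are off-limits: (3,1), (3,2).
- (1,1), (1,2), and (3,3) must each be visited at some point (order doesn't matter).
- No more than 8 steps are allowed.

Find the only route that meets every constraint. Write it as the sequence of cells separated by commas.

The 8-move cap with required stops at (1,1), (1,2), (3,3) leaves no slack for detours.
Route from (2,2): left to (2,1), up to (1,1), 2× right (reaching (1,3)), 3× down (reaching (4,3)), left to (4,2) — 8 moves in all.
Check: all required cells visited; 8 ≤ 8 moves.

(2,2), (2,1), (1,1), (1,2), (1,3), (2,3), (3,3), (4,3), (4,2)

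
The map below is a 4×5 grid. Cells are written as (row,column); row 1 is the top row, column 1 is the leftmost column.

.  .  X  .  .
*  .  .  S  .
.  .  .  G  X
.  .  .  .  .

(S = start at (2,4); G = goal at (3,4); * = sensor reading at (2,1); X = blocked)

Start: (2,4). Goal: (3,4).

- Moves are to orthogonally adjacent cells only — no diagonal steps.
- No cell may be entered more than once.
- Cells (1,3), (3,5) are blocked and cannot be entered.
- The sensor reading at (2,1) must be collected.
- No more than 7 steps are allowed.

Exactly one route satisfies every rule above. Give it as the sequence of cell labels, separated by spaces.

The budget equals the shortest possible length, so every move has to be on a shortest route through the required cells.
Route from (2,4): left 3 to (2,1), down 1 to (3,1), right 3 to (3,4) — 7 moves in all.
Check: all required cells visited; 7 ≤ 7 moves.

(2,4) (2,3) (2,2) (2,1) (3,1) (3,2) (3,3) (3,4)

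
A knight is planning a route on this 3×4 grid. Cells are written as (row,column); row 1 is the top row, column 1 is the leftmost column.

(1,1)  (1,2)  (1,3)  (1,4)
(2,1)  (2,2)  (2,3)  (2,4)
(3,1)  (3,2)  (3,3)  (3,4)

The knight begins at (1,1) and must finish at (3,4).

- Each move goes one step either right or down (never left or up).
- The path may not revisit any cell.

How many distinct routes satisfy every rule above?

10

A right/down-only route from (1,1) to (3,4) makes exactly 2 down-moves and 3 right-moves in some order.
With no other constraints that would be C(5,2) = 10 routes.
That gives 10 routes.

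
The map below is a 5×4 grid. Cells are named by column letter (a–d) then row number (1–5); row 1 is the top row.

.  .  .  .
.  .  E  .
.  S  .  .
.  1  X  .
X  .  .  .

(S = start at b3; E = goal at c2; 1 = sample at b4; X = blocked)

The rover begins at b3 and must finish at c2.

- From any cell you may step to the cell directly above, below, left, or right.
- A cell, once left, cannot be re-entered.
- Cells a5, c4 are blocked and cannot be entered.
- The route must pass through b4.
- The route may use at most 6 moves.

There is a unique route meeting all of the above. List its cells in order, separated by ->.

The budget equals the shortest possible length, so every move has to be on a shortest route through the required cells.
Route from b3: down to b4, left to a4, 2× up (reaching a2), 2× right (reaching c2) — 6 moves in all.
Check: all required cells visited; 6 ≤ 6 moves.

b3 -> b4 -> a4 -> a3 -> a2 -> b2 -> c2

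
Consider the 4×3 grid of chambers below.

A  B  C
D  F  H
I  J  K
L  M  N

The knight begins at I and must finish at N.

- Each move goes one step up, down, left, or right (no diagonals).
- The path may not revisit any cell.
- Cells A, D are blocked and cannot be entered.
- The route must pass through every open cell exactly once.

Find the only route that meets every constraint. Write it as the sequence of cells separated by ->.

Need to visit all 10 open cells exactly once, starting at I and ending at N.
Route from I: down 1 to L, right 1 to M, up 3 to B, right 1 to C, down 3 to N — 9 moves in all.
Check: all 10 open cells covered.

I -> L -> M -> J -> F -> B -> C -> H -> K -> N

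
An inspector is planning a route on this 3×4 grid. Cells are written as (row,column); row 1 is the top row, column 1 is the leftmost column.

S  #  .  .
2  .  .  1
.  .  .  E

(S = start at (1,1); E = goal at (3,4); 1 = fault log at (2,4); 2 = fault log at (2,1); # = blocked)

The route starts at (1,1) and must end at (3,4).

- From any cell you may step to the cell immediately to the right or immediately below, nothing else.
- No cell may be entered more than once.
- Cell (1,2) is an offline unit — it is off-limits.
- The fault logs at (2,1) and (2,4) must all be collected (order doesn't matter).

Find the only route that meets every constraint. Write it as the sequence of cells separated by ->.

(1,1) -> (2,1) -> (2,2) -> (2,3) -> (2,4) -> (3,4)

Moves only go right or down, so the column and row indices never decrease.
Route from (1,1): down to (2,1), 3× right (reaching (2,4)), down to (3,4) — 5 moves in all.
Check: all required cells visited.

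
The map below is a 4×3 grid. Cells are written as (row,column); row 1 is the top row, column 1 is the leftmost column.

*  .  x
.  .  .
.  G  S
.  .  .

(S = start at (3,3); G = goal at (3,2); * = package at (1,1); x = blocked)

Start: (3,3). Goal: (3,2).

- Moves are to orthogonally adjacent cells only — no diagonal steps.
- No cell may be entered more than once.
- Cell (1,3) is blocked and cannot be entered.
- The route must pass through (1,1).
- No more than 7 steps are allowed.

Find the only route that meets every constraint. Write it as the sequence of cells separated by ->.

Any route must reach (1,1) and still end at (3,2) within 7 moves, so the order of the required stops is forced.
Route from (3,3): up 1 to (2,3), left 1 to (2,2), up 1 to (1,2), left 1 to (1,1), down 2 to (3,1), right 1 to (3,2) — 7 moves in all.
Check: all required cells visited; 7 ≤ 7 moves.

(3,3) -> (2,3) -> (2,2) -> (1,2) -> (1,1) -> (2,1) -> (3,1) -> (3,2)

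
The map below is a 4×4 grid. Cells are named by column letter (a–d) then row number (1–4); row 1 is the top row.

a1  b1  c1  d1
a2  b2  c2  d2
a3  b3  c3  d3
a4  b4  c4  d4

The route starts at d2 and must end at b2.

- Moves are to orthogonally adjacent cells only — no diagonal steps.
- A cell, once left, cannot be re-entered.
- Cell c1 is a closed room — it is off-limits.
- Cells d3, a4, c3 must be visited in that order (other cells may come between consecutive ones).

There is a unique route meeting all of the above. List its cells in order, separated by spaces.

The waypoints must appear in the order d3, a4, c3, with no cell reused.
Route from d2: down 2 to d4, left 3 to a4, up 1 to a3, right 2 to c3, up 1 to c2, left 1 to b2 — 10 moves in all.
Check: order respected (d3 at step 1, a4 at step 5, c3 at step 8).

d2 d3 d4 c4 b4 a4 a3 b3 c3 c2 b2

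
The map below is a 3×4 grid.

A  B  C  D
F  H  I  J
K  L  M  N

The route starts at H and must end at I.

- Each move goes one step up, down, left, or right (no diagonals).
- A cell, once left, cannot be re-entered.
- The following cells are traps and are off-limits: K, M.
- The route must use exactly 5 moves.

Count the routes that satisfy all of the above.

2

Need simple routes of exactly 5 moves from H to I (Manhattan distance 1, so 2 moves are spent on a detour and 2 undoing it).
Enumerating: H B C D J I | H F A B C I.
That gives 2 routes.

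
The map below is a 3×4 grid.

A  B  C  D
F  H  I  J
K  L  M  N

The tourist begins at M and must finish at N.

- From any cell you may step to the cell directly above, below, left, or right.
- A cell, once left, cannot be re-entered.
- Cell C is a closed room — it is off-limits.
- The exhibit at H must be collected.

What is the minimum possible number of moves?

5

Any route passes through H somewhere between M and N. Summing Manhattan distances along the two legs (M → H → N) gives a lower bound of 2 + 3 = 5 moves.
A route of 5 moves achieves this: M → L → H → I → J → N.
Since 5 matches the lower bound, it is optimal.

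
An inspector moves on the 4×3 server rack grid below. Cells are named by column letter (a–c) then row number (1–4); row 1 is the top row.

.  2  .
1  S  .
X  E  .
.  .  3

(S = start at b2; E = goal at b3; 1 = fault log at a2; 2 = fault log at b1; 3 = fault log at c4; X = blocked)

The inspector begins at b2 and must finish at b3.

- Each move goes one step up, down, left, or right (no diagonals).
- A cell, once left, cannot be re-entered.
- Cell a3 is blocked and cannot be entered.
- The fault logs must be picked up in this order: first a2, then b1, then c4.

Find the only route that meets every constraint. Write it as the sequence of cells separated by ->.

b2 -> a2 -> a1 -> b1 -> c1 -> c2 -> c3 -> c4 -> b4 -> b3

The waypoints must appear in the order a2, b1, c4, with no cell reused.
Route from b2: left to a2, up to a1, 2× right (reaching c1), 3× down (reaching c4), left to b4, up to b3 — 9 moves in all.
Check: order respected (1 at step 1, 2 at step 3, 3 at step 7).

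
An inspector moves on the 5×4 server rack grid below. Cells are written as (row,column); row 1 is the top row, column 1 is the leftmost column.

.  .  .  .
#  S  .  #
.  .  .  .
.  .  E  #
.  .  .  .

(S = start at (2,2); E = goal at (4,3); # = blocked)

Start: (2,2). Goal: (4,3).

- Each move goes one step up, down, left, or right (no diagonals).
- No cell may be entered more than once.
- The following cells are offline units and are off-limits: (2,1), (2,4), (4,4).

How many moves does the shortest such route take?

3

The Manhattan distance from (2,2) to (4,3) is |2−4| + |2−3| = 3, so at least 3 moves are needed.
A route of 3 moves achieves this: (2,2) → (3,2) → (4,2) → (4,3).
Since 3 matches the lower bound, it is optimal.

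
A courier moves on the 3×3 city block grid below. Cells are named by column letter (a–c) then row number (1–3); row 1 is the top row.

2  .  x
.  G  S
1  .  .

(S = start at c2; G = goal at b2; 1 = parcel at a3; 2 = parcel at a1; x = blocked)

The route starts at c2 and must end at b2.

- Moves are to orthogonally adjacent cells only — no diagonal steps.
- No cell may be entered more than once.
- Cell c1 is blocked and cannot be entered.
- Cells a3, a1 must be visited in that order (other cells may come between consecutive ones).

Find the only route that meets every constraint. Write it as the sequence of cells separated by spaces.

The waypoints must appear in the order a3, a1, with no cell reused.
Route from c2: down to c3, 2× left (reaching a3), 2× up (reaching a1), right to b1, down to b2 — 7 moves in all.
Check: order respected (1 at step 3, 2 at step 5).

c2 c3 b3 a3 a2 a1 b1 b2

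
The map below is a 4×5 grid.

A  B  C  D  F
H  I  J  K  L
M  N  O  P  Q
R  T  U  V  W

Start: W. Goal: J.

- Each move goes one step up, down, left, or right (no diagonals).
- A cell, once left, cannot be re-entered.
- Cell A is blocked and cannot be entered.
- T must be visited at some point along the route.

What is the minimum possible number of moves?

Any route passes through T somewhere between W and J. Summing Manhattan distances along the two legs (W → T → J) gives a lower bound of 3 + 3 = 6 moves.
A route of 6 moves achieves this: W → V → U → T → N → I → J.
Since 6 matches the lower bound, it is optimal.

6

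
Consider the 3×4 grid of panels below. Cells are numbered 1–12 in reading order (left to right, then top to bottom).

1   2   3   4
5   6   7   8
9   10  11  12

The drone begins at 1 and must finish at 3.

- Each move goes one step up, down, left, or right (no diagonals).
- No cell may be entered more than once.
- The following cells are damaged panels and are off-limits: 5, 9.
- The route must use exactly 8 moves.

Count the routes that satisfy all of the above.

4

Need simple routes of exactly 8 moves from 1 to 3 (Manhattan distance 2, so 3 moves are spent on a detour and 3 undoing it).
Enumerating: 1 2 6 10 11 7 8 4 3 | 1 2 6 10 11 12 8 4 3 | 1 2 6 10 11 12 8 7 3 | 1 2 6 7 11 12 8 4 3.
That gives 4 routes.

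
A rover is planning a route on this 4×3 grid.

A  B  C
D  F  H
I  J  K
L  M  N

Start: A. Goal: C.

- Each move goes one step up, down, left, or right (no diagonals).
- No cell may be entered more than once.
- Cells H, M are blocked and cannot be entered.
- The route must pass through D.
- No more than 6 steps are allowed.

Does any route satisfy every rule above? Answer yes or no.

One route that works: A → D → F → B → C.

yes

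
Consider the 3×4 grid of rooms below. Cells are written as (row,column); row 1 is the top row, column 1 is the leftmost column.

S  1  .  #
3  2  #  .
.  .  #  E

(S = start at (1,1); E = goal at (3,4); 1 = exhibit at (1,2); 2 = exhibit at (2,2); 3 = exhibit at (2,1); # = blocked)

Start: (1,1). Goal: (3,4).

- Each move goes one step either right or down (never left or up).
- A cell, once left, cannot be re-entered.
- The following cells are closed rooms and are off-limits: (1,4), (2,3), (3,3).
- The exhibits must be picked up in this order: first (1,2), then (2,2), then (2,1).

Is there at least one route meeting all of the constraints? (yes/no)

(2,1) lies to the left of (2,2), so going from (2,2) to (2,1) would need a leftward move — but moves only go right/down, so (2,2) cannot be visited before (2,1).

no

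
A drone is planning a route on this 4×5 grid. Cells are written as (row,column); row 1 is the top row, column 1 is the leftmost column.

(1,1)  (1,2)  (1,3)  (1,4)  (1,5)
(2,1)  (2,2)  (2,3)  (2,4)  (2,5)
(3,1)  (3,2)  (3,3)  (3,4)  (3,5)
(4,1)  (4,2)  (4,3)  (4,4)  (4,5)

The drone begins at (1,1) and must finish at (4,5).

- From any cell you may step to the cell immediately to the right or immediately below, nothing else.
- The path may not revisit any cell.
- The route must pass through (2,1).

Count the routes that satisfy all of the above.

15

A right/down-only route from (1,1) to (4,5) makes exactly 3 down-moves and 4 right-moves in some order.
With no other constraints that would be C(7,3) = 35 routes.
Split at (2,1) and multiply the segment counts: (1,1)→(2,1): 1; (2,1)→(4,5): 15; product = 15.
That gives 15 routes.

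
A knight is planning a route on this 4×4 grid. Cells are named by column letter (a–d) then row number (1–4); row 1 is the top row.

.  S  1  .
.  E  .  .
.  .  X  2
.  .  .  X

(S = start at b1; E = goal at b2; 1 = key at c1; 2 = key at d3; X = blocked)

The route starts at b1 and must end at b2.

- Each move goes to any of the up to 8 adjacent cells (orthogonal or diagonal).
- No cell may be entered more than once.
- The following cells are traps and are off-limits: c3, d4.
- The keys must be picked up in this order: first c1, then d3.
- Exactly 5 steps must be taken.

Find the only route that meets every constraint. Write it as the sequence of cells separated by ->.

b1 -> c1 -> d2 -> d3 -> c2 -> b2

The waypoints must appear in the order c1, d3, with no cell reused.
Route from b1: right 1 to c1, down-right 1 to d2, down 1 to d3, up-left 1 to c2, left 1 to b2 — 5 moves in all.
Check: order respected (1 at step 1, 2 at step 3); 5 moves as required.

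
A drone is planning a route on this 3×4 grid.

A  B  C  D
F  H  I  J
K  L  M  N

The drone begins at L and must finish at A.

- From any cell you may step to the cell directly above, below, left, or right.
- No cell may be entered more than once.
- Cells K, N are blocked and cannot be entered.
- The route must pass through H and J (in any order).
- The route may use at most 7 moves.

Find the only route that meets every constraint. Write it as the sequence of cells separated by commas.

The budget equals the shortest possible length, so every move has to be on a shortest route through the required cells.
Route from L: up to H, 2× right (reaching J), up to D, 3× left (reaching A) — 7 moves in all.
Check: all required cells visited; 7 ≤ 7 moves.

L, H, I, J, D, C, B, A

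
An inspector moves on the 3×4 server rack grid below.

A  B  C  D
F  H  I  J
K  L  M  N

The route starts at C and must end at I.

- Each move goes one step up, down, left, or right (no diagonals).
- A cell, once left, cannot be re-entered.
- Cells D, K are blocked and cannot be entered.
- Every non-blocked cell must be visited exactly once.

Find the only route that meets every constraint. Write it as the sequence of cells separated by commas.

Need to visit all 10 open cells exactly once, starting at C and ending at I.
Cell L has only two open neighbours (H and M), so the path must pass straight through it: one of those is the cell it's entered from and the other is where it exits.
Route from C: left 2 to A, down 1 to F, right 1 to H, down 1 to L, right 2 to N, up 1 to J, left 1 to I — 9 moves in all.
Check: all 10 open cells covered.

C, B, A, F, H, L, M, N, J, I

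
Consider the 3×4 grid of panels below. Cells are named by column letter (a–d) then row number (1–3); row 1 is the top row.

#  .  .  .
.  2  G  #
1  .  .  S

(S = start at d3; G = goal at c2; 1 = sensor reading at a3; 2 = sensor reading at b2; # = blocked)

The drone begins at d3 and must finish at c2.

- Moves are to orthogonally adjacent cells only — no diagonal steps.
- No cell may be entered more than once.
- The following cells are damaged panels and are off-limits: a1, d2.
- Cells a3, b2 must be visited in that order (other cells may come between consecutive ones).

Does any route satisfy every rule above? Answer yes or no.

One route that works: d3 → c3 → b3 → a3 → a2 → b2 → c2.

yes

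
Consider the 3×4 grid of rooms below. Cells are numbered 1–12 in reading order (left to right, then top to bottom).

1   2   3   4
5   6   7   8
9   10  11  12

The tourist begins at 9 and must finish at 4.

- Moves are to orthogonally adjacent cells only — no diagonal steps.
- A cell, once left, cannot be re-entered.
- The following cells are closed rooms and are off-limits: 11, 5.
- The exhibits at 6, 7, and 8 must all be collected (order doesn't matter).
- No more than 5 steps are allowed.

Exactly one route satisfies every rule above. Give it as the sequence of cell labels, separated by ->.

The budget equals the shortest possible length, so every move has to be on a shortest route through the required cells.
Route from 9: right 1 to 10, up 1 to 6, right 2 to 8, up 1 to 4 — 5 moves in all.
Check: all required cells visited; 5 ≤ 5 moves.

9 -> 10 -> 6 -> 7 -> 8 -> 4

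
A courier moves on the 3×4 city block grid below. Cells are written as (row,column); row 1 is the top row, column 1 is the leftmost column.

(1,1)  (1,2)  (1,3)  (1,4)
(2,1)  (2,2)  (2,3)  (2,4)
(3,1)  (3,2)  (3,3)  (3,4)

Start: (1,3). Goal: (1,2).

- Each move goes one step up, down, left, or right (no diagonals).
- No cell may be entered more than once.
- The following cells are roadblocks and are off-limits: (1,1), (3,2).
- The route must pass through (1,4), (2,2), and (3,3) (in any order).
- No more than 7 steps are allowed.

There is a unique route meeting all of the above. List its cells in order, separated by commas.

Any route must reach (1,4), (2,2), and (3,3) and still end at (1,2) within 7 moves, so the order of the required stops is forced.
Route from (1,3): right 1 to (1,4), down 2 to (3,4), left 1 to (3,3), up 1 to (2,3), left 1 to (2,2), up 1 to (1,2) — 7 moves in all.
Check: all required cells visited; 7 ≤ 7 moves.

(1,3), (1,4), (2,4), (3,4), (3,3), (2,3), (2,2), (1,2)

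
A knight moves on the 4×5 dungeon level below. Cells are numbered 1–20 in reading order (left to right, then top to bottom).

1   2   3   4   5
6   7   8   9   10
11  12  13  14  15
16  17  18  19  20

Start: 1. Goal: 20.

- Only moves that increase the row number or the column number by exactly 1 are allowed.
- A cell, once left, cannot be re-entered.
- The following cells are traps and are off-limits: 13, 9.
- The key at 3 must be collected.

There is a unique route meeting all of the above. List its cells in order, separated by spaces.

Moves only go right or down, so the column and row indices never decrease.
Route from 1: right 4 to 5, down 3 to 20 — 7 moves in all.
Check: all required cells visited.

1 2 3 4 5 10 15 20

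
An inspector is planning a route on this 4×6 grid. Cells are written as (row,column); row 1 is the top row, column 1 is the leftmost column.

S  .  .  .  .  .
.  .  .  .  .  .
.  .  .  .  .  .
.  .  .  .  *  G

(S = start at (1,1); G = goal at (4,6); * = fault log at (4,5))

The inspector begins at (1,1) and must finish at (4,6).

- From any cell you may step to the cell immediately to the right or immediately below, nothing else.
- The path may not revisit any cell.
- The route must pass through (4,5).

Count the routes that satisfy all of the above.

A right/down-only route from (1,1) to (4,6) makes exactly 3 down-moves and 5 right-moves in some order.
With no other constraints that would be C(8,3) = 56 routes.
Split at (4,5) and multiply the segment counts: (1,1)→(4,5): 35; (4,5)→(4,6): 1; product = 35.
That gives 35 routes.

35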